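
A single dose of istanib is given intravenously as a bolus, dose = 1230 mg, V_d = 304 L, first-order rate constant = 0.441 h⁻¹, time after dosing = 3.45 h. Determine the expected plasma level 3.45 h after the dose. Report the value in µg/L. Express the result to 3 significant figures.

884 µg/L

C₀ = Dose / Vd = 1230 / 304 = 4.046 mg/L
C = C₀ · e^(−k·t) = 4.046 × e^(−0.4410 × 3.45)
  = 4.046 × 0.2184 = 0.8836 mg/L
Convert: 0.8836 mg/L × 1000 = 883.6 µg/L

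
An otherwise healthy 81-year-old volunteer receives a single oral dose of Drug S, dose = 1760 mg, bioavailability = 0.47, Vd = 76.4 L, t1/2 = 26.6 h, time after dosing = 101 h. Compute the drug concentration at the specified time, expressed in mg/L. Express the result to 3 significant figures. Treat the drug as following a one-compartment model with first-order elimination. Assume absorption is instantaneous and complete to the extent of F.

Amount reaching circulation = F × Dose = 0.47 × 1760 = 827.2 mg
C₀ = F·Dose / Vd = 827.2 / 76.4 = 10.83 mg/L
k = ln2 / t½ = 0.693147 / 26.6 = 0.02606 h⁻¹
C = C₀ · e^(−k·t) = 10.83 × e^(−0.02606 × 101)
  = 10.83 × 0.07193 = 0.7790 mg/L

0.779 mg/L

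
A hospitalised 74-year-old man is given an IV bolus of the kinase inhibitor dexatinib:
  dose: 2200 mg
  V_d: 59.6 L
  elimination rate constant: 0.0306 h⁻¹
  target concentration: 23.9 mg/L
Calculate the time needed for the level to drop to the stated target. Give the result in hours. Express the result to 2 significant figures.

C₀ = Dose / Vd = 2200 / 59.6 = 36.91 mg/L
t = ln(C₀ / C) / k = ln(36.91 / 23.9) / 0.03060
  = ln(1.544) / 0.03060 = 0.4344 / 0.03060 = 14.20 h

14 h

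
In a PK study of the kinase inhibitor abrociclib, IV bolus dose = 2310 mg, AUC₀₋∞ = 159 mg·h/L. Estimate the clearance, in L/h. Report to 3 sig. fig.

CL = Dose / AUC = 2310 / 159 = 14.53 L/h

14.5 L/h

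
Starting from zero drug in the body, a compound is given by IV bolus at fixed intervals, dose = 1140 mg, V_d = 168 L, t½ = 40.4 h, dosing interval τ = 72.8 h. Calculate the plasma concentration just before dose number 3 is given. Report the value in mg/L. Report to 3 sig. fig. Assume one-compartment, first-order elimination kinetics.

C₀ per dose = Dose / Vd = 1140 / 168 = 6.786 mg/L
k = ln2 / t½ = 0.693147 / 40.4 = 0.01716 h⁻¹
Fraction remaining after one interval: r = e^(−kτ) = e^(−0.01716 × 72.8) = 0.2867
Before dose 3, 2 doses have been given (aged 1τ, 2τ).
C_trough = C₀ × (r + r²) = 6.786 × (0.2867 + 0.08220) = 2.503 mg/L

2.50 mg/L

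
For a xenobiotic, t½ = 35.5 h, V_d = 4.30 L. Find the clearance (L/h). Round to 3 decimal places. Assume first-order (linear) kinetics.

0.084 L/h

k = ln2 / t½ = 0.693147 / 35.5 = 0.01953 h⁻¹
CL = k × Vd = 0.01953 × 4.30 = 0.08398 L/h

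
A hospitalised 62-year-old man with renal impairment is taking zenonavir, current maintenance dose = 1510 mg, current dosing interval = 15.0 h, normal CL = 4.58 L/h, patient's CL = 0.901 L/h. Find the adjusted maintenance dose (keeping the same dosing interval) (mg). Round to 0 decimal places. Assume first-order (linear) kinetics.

To keep the same average steady-state level, dosing rate must scale with clearance.
CL ratio = 0.901 / 4.58 = 0.1967
New dose (same interval) = 1510 × 0.1967 = 297.0 mg

297 mg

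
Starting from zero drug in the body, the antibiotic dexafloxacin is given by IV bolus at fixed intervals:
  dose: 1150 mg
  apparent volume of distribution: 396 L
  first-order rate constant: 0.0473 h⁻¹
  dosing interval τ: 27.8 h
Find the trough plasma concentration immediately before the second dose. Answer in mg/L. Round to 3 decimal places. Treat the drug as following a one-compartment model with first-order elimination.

0.780 mg/L

C₀ per dose = Dose / Vd = 1150 / 396 = 2.904 mg/L
Fraction remaining after one interval: r = e^(−kτ) = e^(−0.04730 × 27.8) = 0.2685
Before dose 2, 1 dose has been given (aged 1τ).
C_trough = C₀ × r = 2.904 × 0.2685 = 0.7797 mg/L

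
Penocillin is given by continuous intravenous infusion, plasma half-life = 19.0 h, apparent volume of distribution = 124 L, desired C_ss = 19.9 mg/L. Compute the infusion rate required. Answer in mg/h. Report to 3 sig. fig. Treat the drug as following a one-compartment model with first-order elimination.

90.0 mg/h

k = ln2 / t½ = 0.693147 / 19.0 = 0.03648 h⁻¹
CL = k × Vd = 0.03648 × 124 = 4.524 L/h
At steady state, infusion rate R₀ = Css × CL = 19.9 × 4.524 = 90.03 mg/h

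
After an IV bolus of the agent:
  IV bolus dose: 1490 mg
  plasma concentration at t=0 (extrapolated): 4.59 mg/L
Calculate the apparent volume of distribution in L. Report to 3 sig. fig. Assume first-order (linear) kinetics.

325 L

Vd = Dose / C₀ = 1490 / 4.59 = 324.6 L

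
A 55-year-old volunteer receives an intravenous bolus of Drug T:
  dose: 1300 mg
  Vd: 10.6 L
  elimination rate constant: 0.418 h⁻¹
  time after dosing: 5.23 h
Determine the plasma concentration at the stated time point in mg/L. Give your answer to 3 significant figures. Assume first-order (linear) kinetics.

13.8 mg/L

C₀ = Dose / Vd = 1300 / 10.6 = 122.6 mg/L
C = C₀ · e^(−k·t) = 122.6 × e^(−0.4180 × 5.23)
  = 122.6 × 0.1123 = 13.77 mg/L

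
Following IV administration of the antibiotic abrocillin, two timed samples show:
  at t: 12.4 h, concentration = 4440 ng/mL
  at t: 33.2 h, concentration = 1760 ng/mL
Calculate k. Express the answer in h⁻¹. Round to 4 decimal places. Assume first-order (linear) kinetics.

k = ln(C₁/C₂) / (t₂ − t₁) = ln(4440/1760) / (33.2 − 12.4)
  = 0.9253 / 20.80 = 0.04449 h⁻¹

0.0445 h⁻¹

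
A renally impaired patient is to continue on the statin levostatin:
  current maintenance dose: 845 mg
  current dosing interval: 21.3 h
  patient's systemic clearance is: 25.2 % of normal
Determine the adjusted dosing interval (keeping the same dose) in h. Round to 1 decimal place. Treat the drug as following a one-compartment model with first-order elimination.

84.5 h

To keep the same average steady-state level, dosing rate must scale with clearance.
CL ratio = 25.2 / 100 = 0.2520
New interval (same dose) = 21.3 / 0.2520 = 84.52 h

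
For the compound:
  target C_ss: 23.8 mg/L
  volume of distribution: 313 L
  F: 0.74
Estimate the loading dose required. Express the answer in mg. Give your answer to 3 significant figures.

LD = Css × Vd / F = 23.8 × 313 / 0.74 = 10070 mg

10100 mg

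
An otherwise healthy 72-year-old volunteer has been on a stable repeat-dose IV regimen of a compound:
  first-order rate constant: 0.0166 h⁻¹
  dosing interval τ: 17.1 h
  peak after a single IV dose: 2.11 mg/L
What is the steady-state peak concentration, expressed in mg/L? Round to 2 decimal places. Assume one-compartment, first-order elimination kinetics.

e^(−kτ) = e^(−0.01660 × 17.1) = 0.7529
Accumulation ratio R = 1 / (1 − e^(−kτ)) = 1 / (1 − 0.7529) = 4.047
Steady-state peak = C₀ × R = 2.11 × 4.047 = 8.539 mg/L

8.54 mg/L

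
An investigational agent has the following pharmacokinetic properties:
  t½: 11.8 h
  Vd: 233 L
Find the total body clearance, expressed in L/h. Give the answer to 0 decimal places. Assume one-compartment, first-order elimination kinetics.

k = ln2 / t½ = 0.693147 / 11.8 = 0.05874 h⁻¹
CL = k × Vd = 0.05874 × 233 = 13.69 L/h

14 L/h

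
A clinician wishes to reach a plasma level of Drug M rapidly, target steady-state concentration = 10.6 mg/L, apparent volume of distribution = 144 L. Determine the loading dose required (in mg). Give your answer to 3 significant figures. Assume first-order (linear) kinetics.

1530 mg

LD = Css × Vd = 10.6 × 144 = 1526 mg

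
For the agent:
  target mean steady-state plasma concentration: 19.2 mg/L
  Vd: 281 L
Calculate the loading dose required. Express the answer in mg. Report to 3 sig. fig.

5400 mg

LD = Css × Vd = 19.2 × 281 = 5395 mg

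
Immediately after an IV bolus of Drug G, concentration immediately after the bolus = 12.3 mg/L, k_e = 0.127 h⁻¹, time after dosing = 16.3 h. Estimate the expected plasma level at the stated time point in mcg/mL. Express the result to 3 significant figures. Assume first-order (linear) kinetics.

C = C₀ · e^(−k·t) = 12.30 × e^(−0.1270 × 16.3)
  = 12.30 × 0.1262 = 1.552 mg/L
(1.552 mg/L = 1.552 mcg/mL)

1.55 mcg/mL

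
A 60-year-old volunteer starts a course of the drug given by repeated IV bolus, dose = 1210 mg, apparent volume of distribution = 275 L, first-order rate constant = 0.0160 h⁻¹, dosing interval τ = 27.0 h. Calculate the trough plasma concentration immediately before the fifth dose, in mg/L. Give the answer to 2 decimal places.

6.70 mg/L

C₀ per dose = Dose / Vd = 1210 / 275 = 4.400 mg/L
Fraction remaining after one interval: r = e^(−kτ) = e^(−0.01600 × 27.0) = 0.6492
Before dose 5, 4 doses have been given (aged 1τ, 2τ, 3τ, 4τ).
C_trough = C₀ × (r + r² + … + r^4) = C₀ × r(1−r^4)/(1−r)
        = 4.400 × 0.6492 × (1 − 0.1776) / (1 − 0.6492) = 6.697 mg/L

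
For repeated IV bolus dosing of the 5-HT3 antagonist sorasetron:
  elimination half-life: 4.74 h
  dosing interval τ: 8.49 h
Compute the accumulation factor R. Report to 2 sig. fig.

1.4

k = ln2 / t½ = 0.693147 / 4.74 = 0.1462 h⁻¹
e^(−kτ) = e^(−0.1462 × 8.49) = 0.2890
Accumulation ratio R = 1 / (1 − e^(−kτ)) = 1 / (1 − 0.2890) = 1.406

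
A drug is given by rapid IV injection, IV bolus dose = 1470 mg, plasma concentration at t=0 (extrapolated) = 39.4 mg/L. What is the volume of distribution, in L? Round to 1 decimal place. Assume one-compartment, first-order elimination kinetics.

Vd = Dose / C₀ = 1470 / 39.4 = 37.31 L

37.3 L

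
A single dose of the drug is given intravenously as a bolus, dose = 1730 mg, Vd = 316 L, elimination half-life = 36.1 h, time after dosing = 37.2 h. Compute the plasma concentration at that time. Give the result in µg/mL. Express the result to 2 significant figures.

C₀ = Dose / Vd = 1730 / 316 = 5.475 mg/L
k = ln2 / t½ = 0.693147 / 36.1 = 0.01920 h⁻¹
C = C₀ · e^(−k·t) = 5.475 × e^(−0.01920 × 37.2)
  = 5.475 × 0.4896 = 2.681 mg/L
(2.681 mg/L = 2.681 µg/mL)

2.7 µg/mL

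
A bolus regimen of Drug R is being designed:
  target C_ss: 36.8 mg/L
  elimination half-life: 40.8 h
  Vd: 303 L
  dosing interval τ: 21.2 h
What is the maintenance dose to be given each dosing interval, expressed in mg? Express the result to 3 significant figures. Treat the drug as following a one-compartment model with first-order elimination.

k = ln2 / t½ = 0.693147 / 40.8 = 0.01699 h⁻¹
CL = k × Vd = 0.01699 × 303 = 5.148 L/h
At steady state, Dose/τ = Css × CL.
Dose = Css × CL × τ = 36.8 × 5.148 × 21.2 = 4016 mg

4020 mg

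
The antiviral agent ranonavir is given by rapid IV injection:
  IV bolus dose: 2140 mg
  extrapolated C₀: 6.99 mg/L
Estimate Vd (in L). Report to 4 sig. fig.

Vd = Dose / C₀ = 2140 / 6.99 = 306.2 L

306.2 L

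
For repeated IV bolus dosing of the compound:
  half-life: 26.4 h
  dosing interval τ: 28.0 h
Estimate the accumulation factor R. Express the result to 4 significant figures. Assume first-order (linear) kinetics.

k = ln2 / t½ = 0.693147 / 26.4 = 0.02626 h⁻¹
e^(−kτ) = e^(−0.02626 × 28.0) = 0.4794
Accumulation ratio R = 1 / (1 − e^(−kτ)) = 1 / (1 − 0.4794) = 1.921

1.921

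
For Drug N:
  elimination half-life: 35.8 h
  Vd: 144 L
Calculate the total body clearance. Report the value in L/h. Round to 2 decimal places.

k = ln2 / t½ = 0.693147 / 35.8 = 0.01936 h⁻¹
CL = k × Vd = 0.01936 × 144 = 2.788 L/h

2.79 L/h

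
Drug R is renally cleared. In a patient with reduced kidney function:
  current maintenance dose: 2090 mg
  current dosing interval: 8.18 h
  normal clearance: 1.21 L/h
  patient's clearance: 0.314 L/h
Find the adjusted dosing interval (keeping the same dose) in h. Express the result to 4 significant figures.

To keep the same average steady-state level, dosing rate must scale with clearance.
CL ratio = 0.314 / 1.21 = 0.2595
New interval (same dose) = 8.18 / 0.2595 = 31.52 h

31.52 h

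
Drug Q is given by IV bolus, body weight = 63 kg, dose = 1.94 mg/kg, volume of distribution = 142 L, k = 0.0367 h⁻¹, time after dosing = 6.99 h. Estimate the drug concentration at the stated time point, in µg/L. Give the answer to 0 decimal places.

Total dose = 1.94 × 63 = 122.2 mg
C₀ = Dose / Vd = 122.2 / 142 = 0.8606 mg/L
C = C₀ · e^(−k·t) = 0.8606 × e^(−0.03670 × 6.99)
  = 0.8606 × 0.7737 = 0.6658 mg/L
Convert: 0.6658 mg/L × 1000 = 665.8 µg/L

666 µg/L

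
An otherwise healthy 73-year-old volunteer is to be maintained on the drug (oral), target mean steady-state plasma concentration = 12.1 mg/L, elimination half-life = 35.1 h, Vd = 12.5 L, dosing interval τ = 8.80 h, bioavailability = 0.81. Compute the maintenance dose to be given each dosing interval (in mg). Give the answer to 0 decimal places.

k = ln2 / t½ = 0.693147 / 35.1 = 0.01975 h⁻¹
CL = k × Vd = 0.01975 × 12.5 = 0.2469 L/h
At steady state, F × (Dose/τ) = Css × CL.
Dose = Css × CL × τ / F = 12.1 × 0.2469 × 8.80 / 0.81 = 32.46 mg

32 mg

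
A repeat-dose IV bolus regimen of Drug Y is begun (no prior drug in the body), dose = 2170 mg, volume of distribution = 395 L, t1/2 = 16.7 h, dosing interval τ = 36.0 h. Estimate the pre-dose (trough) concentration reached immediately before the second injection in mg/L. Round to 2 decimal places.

1.23 mg/L

C₀ per dose = Dose / Vd = 2170 / 395 = 5.494 mg/L
k = ln2 / t½ = 0.693147 / 16.7 = 0.04151 h⁻¹
Fraction remaining after one interval: r = e^(−kτ) = e^(−0.04151 × 36.0) = 0.2244
Before dose 2, 1 dose has been given (aged 1τ).
C_trough = C₀ × r = 5.494 × 0.2244 = 1.233 mg/L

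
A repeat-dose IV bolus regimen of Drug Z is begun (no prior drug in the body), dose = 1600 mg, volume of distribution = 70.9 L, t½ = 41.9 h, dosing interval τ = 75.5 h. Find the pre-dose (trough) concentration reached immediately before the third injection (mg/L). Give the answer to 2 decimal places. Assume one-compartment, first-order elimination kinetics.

8.33 mg/L

C₀ per dose = Dose / Vd = 1600 / 70.9 = 22.57 mg/L
k = ln2 / t½ = 0.693147 / 41.9 = 0.01654 h⁻¹
Fraction remaining after one interval: r = e^(−kτ) = e^(−0.01654 × 75.5) = 0.2869
Before dose 3, 2 doses have been given (aged 1τ, 2τ).
C_trough = C₀ × (r + r²) = 22.57 × (0.2869 + 0.08231) = 8.333 mg/L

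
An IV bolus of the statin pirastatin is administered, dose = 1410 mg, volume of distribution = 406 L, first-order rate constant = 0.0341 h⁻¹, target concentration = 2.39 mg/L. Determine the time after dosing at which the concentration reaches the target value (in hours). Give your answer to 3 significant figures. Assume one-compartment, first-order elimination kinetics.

C₀ = Dose / Vd = 1410 / 406 = 3.473 mg/L
t = ln(C₀ / C) / k = ln(3.473 / 2.39) / 0.03410
  = ln(1.453) / 0.03410 = 0.3736 / 0.03410 = 10.96 h

11.0 h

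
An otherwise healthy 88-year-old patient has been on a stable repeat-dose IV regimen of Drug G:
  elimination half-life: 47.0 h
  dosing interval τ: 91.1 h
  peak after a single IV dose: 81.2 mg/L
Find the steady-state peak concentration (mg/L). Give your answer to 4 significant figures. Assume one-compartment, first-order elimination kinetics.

109.9 mg/L

k = ln2 / t½ = 0.693147 / 47.0 = 0.01475 h⁻¹
e^(−kτ) = e^(−0.01475 × 91.1) = 0.2609
Accumulation ratio R = 1 / (1 − e^(−kτ)) = 1 / (1 − 0.2609) = 1.353
Steady-state peak = C₀ × R = 81.2 × 1.353 = 109.9 mg/L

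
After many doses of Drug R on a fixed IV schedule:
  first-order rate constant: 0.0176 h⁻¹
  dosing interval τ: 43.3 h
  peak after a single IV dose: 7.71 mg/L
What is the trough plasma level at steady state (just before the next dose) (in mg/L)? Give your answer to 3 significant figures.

e^(−kτ) = e^(−0.01760 × 43.3) = 0.4667
Accumulation ratio R = 1 / (1 − e^(−kτ)) = 1 / (1 − 0.4667) = 1.875
Steady-state trough = C₀ × R × e^(−kτ) = 7.71 × 1.875 × 0.4667 = 6.747 mg/L

6.75 mg/L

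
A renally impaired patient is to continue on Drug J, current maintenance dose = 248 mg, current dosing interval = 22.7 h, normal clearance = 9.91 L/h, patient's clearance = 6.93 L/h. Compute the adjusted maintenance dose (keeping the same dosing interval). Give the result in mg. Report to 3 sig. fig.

To keep the same average steady-state level, dosing rate must scale with clearance.
CL ratio = 6.93 / 9.91 = 0.6993
New dose (same interval) = 248 × 0.6993 = 173.4 mg

173 mg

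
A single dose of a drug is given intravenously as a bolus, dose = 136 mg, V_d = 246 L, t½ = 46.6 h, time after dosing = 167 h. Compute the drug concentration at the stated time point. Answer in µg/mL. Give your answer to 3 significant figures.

C₀ = Dose / Vd = 136.0 / 246 = 0.5528 mg/L
k = ln2 / t½ = 0.693147 / 46.6 = 0.01487 h⁻¹
C = C₀ · e^(−k·t) = 0.5528 × e^(−0.01487 × 167)
  = 0.5528 × 0.08347 = 0.04614 mg/L
(0.04614 mg/L = 0.04614 µg/mL)

0.0461 µg/mL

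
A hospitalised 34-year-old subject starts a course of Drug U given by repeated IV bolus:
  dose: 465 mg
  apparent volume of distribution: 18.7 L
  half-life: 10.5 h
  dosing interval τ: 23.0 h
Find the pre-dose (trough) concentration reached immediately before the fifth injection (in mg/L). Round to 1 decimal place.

C₀ per dose = Dose / Vd = 465 / 18.7 = 24.87 mg/L
k = ln2 / t½ = 0.693147 / 10.5 = 0.06601 h⁻¹
Fraction remaining after one interval: r = e^(−kτ) = e^(−0.06601 × 23.0) = 0.2191
Before dose 5, 4 doses have been given (aged 1τ, 2τ, 3τ, 4τ).
C_trough = C₀ × (r + r² + … + r^4) = C₀ × r(1−r^4)/(1−r)
        = 24.87 × 0.2191 × (1 − 0.002304) / (1 − 0.2191) = 6.962 mg/L

7.0 mg/L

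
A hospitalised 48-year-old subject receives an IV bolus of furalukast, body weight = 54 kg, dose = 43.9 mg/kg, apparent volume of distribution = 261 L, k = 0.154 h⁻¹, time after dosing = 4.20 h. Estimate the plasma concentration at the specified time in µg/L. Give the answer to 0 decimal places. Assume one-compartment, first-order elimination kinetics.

Total dose = 43.9 × 54 = 2371 mg
C₀ = Dose / Vd = 2371 / 261 = 9.084 mg/L
C = C₀ · e^(−k·t) = 9.084 × e^(−0.1540 × 4.20)
  = 9.084 × 0.5237 = 4.757 mg/L
Convert: 4.757 mg/L × 1000 = 4757 µg/L

4757 µg/L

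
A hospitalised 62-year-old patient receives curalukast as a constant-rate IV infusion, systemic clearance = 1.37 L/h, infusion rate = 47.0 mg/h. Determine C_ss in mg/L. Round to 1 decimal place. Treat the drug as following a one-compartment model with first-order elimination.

34.3 mg/L

At steady state Css = R₀ / CL = 47.0 / 1.370 = 34.31 mg/L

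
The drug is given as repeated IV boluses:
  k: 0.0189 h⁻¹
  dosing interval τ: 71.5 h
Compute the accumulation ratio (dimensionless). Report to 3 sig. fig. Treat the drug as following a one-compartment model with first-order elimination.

e^(−kτ) = e^(−0.01890 × 71.5) = 0.2589
Accumulation ratio R = 1 / (1 − e^(−kτ)) = 1 / (1 − 0.2589) = 1.349

1.35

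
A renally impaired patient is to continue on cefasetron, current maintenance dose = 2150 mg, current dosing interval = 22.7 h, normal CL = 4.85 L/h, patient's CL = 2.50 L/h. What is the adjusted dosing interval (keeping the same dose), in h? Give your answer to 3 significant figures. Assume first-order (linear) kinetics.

44.0 h

To keep the same average steady-state level, dosing rate must scale with clearance.
CL ratio = 2.50 / 4.85 = 0.5155
New interval (same dose) = 22.7 / 0.5155 = 44.03 h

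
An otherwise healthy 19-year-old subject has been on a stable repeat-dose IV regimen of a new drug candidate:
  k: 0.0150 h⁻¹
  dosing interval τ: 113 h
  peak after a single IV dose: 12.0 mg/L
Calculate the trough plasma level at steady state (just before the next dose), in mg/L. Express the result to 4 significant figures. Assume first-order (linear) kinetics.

2.699 mg/L

e^(−kτ) = e^(−0.01500 × 113) = 0.1836
Accumulation ratio R = 1 / (1 − e^(−kτ)) = 1 / (1 − 0.1836) = 1.225
Steady-state trough = C₀ × R × e^(−kτ) = 12.0 × 1.225 × 0.1836 = 2.699 mg/L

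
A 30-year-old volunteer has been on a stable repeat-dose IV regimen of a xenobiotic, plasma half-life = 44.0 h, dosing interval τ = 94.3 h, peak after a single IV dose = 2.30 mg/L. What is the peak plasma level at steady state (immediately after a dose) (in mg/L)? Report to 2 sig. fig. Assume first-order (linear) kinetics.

3.0 mg/L

k = ln2 / t½ = 0.693147 / 44.0 = 0.01575 h⁻¹
e^(−kτ) = e^(−0.01575 × 94.3) = 0.2265
Accumulation ratio R = 1 / (1 − e^(−kτ)) = 1 / (1 − 0.2265) = 1.293
Steady-state peak = C₀ × R = 2.30 × 1.293 = 2.974 mg/L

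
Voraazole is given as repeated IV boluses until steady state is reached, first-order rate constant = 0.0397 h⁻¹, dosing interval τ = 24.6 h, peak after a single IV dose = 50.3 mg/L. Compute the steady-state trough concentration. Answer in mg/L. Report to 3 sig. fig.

30.4 mg/L

e^(−kτ) = e^(−0.03970 × 24.6) = 0.3766
Accumulation ratio R = 1 / (1 − e^(−kτ)) = 1 / (1 − 0.3766) = 1.604
Steady-state trough = C₀ × R × e^(−kτ) = 50.3 × 1.604 × 0.3766 = 30.38 mg/L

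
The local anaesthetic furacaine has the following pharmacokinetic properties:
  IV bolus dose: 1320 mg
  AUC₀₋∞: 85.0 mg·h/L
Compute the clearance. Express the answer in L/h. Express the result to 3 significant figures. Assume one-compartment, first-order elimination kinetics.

CL = Dose / AUC = 1320 / 85.0 = 15.53 L/h

15.5 L/h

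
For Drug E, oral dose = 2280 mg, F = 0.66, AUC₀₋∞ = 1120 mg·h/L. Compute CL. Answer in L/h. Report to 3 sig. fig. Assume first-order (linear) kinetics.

1.34 L/h

CL = F·Dose / AUC = 0.66 × 2280 / 1120 = 1.344 L/h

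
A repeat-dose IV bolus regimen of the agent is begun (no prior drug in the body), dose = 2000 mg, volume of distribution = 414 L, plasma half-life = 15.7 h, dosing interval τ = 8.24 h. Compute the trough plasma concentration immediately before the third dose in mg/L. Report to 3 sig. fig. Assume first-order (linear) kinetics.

5.69 mg/L

C₀ per dose = Dose / Vd = 2000 / 414 = 4.831 mg/L
k = ln2 / t½ = 0.693147 / 15.7 = 0.04415 h⁻¹
Fraction remaining after one interval: r = e^(−kτ) = e^(−0.04415 × 8.24) = 0.6950
Before dose 3, 2 doses have been given (aged 1τ, 2τ).
C_trough = C₀ × (r + r²) = 4.831 × (0.6950 + 0.4830) = 5.691 mg/L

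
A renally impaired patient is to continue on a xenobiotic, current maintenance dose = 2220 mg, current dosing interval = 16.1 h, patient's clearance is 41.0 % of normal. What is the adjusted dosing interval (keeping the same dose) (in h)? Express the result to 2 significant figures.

To keep the same average steady-state level, dosing rate must scale with clearance.
CL ratio = 41.0 / 100 = 0.4100
New interval (same dose) = 16.1 / 0.4100 = 39.27 h

39 h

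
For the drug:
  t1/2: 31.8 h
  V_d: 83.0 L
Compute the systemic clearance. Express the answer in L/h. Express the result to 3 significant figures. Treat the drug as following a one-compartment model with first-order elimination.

1.81 L/h

k = ln2 / t½ = 0.693147 / 31.8 = 0.02180 h⁻¹
CL = k × Vd = 0.02180 × 83.0 = 1.809 L/h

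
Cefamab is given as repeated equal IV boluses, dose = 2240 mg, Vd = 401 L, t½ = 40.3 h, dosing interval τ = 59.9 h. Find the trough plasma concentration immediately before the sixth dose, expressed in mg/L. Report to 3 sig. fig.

3.08 mg/L

C₀ per dose = Dose / Vd = 2240 / 401 = 5.586 mg/L
k = ln2 / t½ = 0.693147 / 40.3 = 0.01720 h⁻¹
Fraction remaining after one interval: r = e^(−kτ) = e^(−0.01720 × 59.9) = 0.3569
Before dose 6, 5 doses have been given (aged 1τ, 2τ, 3τ, 4τ, 5τ).
C_trough = C₀ × (r + r² + … + r^5) = C₀ × r(1−r^5)/(1−r)
        = 5.586 × 0.3569 × (1 − 0.005791) / (1 − 0.3569) = 3.082 mg/L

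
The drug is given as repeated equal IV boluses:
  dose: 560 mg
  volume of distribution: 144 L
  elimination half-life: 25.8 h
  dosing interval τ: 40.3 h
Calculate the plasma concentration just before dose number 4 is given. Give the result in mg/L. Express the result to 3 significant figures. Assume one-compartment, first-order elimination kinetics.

C₀ per dose = Dose / Vd = 560 / 144 = 3.889 mg/L
k = ln2 / t½ = 0.693147 / 25.8 = 0.02687 h⁻¹
Fraction remaining after one interval: r = e^(−kτ) = e^(−0.02687 × 40.3) = 0.3386
Before dose 4, 3 doses have been given (aged 1τ, 2τ, 3τ).
C_trough = C₀ × (r + r² + … + r^3) = C₀ × r(1−r^3)/(1−r)
        = 3.889 × 0.3386 × (1 − 0.03882) / (1 − 0.3386) = 1.914 mg/L

1.91 mg/L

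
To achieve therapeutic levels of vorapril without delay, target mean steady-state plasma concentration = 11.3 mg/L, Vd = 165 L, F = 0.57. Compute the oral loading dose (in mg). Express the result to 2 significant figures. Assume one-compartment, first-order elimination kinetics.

LD = Css × Vd / F = 11.3 × 165 / 0.57 = 3271 mg

3300 mg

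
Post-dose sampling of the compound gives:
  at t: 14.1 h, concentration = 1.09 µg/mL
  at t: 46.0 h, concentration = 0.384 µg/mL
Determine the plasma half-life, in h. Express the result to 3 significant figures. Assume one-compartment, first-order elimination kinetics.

21.2 h

k = ln(C₁/C₂) / (t₂ − t₁) = ln(1.09/0.384) / (46.0 − 14.1)
  = 1.043 / 31.90 = 0.03270 h⁻¹
t½ = ln2 / k = 0.693147 / 0.03270 = 21.20 h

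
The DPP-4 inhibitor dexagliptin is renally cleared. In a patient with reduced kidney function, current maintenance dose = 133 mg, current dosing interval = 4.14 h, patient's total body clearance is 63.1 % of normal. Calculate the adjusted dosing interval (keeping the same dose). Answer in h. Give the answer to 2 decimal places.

6.56 h

To keep the same average steady-state level, dosing rate must scale with clearance.
CL ratio = 63.1 / 100 = 0.6310
New interval (same dose) = 4.14 / 0.6310 = 6.561 h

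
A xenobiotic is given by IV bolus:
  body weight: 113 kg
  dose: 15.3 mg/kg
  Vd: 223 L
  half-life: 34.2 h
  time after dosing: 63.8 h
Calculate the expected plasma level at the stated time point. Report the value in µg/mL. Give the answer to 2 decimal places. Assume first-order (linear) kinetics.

2.13 µg/mL

Total dose = 15.3 × 113 = 1729 mg
C₀ = Dose / Vd = 1729 / 223 = 7.753 mg/L
k = ln2 / t½ = 0.693147 / 34.2 = 0.02027 h⁻¹
C = C₀ · e^(−k·t) = 7.753 × e^(−0.02027 × 63.8)
  = 7.753 × 0.2744 = 2.127 mg/L
(2.127 mg/L = 2.127 µg/mL)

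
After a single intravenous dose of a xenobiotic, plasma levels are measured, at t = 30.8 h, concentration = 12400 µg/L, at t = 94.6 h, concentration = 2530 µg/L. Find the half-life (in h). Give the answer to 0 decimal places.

28 h

k = ln(C₁/C₂) / (t₂ − t₁) = ln(12400/2530) / (94.6 − 30.8)
  = 1.589 / 63.80 = 0.02491 h⁻¹
t½ = ln2 / k = 0.693147 / 0.02491 = 27.83 h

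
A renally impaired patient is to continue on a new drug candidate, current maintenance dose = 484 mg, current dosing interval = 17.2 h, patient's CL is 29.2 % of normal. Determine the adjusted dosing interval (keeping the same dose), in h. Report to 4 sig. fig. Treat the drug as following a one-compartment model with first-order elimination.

58.90 h

To keep the same average steady-state level, dosing rate must scale with clearance.
CL ratio = 29.2 / 100 = 0.2920
New interval (same dose) = 17.2 / 0.2920 = 58.90 h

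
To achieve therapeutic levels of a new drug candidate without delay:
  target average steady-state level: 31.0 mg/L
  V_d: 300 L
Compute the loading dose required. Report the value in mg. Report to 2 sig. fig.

9300 mg

LD = Css × Vd = 31.0 × 300 = 9300 mg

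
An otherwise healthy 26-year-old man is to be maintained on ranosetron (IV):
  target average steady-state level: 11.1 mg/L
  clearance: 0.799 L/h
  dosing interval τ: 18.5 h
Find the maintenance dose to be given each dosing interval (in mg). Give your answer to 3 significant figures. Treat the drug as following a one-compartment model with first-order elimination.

164 mg

At steady state, Dose/τ = Css × CL.
Dose = Css × CL × τ = 11.1 × 0.7990 × 18.5 = 164.1 mg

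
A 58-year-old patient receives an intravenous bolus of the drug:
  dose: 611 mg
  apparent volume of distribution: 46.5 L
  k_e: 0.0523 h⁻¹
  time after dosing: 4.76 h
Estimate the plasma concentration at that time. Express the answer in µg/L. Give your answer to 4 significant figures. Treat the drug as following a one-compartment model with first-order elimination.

C₀ = Dose / Vd = 611.0 / 46.5 = 13.14 mg/L
C = C₀ · e^(−k·t) = 13.14 × e^(−0.05230 × 4.76)
  = 13.14 × 0.7796 = 10.24 mg/L
Convert: 10.24 mg/L × 1000 = 10240 µg/L

10240 µg/L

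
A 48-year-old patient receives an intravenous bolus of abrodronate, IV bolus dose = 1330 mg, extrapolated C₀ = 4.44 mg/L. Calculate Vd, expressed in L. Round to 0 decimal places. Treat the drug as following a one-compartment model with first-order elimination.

300 L

Vd = Dose / C₀ = 1330 / 4.44 = 299.5 L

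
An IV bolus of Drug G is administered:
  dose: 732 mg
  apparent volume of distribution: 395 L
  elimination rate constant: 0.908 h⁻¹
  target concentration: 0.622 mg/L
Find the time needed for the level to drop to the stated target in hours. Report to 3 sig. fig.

C₀ = Dose / Vd = 732.0 / 395 = 1.853 mg/L
t = ln(C₀ / C) / k = ln(1.853 / 0.622) / 0.9080
  = ln(2.979) / 0.9080 = 1.092 / 0.9080 = 1.203 h

1.20 h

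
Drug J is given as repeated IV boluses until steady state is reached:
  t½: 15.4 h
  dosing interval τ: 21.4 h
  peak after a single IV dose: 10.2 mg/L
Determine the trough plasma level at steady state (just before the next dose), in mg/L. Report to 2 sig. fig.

6.3 mg/L

k = ln2 / t½ = 0.693147 / 15.4 = 0.04501 h⁻¹
e^(−kτ) = e^(−0.04501 × 21.4) = 0.3817
Accumulation ratio R = 1 / (1 − e^(−kτ)) = 1 / (1 − 0.3817) = 1.617
Steady-state trough = C₀ × R × e^(−kτ) = 10.2 × 1.617 × 0.3817 = 6.296 mg/L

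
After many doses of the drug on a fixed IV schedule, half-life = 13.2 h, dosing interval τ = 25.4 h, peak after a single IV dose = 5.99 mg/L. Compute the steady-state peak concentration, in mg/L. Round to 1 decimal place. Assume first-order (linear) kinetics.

8.1 mg/L

k = ln2 / t½ = 0.693147 / 13.2 = 0.05251 h⁻¹
e^(−kτ) = e^(−0.05251 × 25.4) = 0.2635
Accumulation ratio R = 1 / (1 − e^(−kτ)) = 1 / (1 − 0.2635) = 1.358
Steady-state peak = C₀ × R = 5.99 × 1.358 = 8.134 mg/L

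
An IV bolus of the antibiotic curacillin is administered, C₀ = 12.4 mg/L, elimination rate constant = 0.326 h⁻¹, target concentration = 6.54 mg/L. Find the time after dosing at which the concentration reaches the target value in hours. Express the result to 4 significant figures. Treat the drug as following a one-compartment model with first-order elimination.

t = ln(C₀ / C) / k = ln(12.40 / 6.54) / 0.3260
  = ln(1.896) / 0.3260 = 0.6397 / 0.3260 = 1.962 h

1.962 h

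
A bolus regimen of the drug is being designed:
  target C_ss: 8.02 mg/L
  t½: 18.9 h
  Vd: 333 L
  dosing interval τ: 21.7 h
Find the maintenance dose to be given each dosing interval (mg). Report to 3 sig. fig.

k = ln2 / t½ = 0.693147 / 18.9 = 0.03667 h⁻¹
CL = k × Vd = 0.03667 × 333 = 12.21 L/h
At steady state, Dose/τ = Css × CL.
Dose = Css × CL × τ = 8.02 × 12.21 × 21.7 = 2125 mg

2130 mg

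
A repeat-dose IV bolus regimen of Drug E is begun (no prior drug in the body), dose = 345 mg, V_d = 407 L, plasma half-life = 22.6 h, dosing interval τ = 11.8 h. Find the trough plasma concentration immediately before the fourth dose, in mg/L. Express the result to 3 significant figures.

1.29 mg/L

C₀ per dose = Dose / Vd = 345 / 407 = 0.8477 mg/L
k = ln2 / t½ = 0.693147 / 22.6 = 0.03067 h⁻¹
Fraction remaining after one interval: r = e^(−kτ) = e^(−0.03067 × 11.8) = 0.6963
Before dose 4, 3 doses have been given (aged 1τ, 2τ, 3τ).
C_trough = C₀ × (r + r² + … + r^3) = C₀ × r(1−r^3)/(1−r)
        = 0.8477 × 0.6963 × (1 − 0.3376) / (1 − 0.6963) = 1.287 mg/L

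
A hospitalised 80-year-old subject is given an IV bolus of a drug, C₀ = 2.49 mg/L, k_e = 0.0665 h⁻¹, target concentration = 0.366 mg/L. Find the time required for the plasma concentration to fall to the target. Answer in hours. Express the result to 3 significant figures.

28.8 h

t = ln(C₀ / C) / k = ln(2.490 / 0.366) / 0.06650
  = ln(6.803) / 0.06650 = 1.917 / 0.06650 = 28.83 h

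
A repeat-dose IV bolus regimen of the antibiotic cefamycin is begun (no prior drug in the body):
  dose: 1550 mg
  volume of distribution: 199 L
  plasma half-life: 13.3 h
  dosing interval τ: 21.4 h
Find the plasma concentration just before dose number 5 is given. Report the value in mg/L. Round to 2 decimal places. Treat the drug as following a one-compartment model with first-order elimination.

3.75 mg/L

C₀ per dose = Dose / Vd = 1550 / 199 = 7.789 mg/L
k = ln2 / t½ = 0.693147 / 13.3 = 0.05212 h⁻¹
Fraction remaining after one interval: r = e^(−kτ) = e^(−0.05212 × 21.4) = 0.3278
Before dose 5, 4 doses have been given (aged 1τ, 2τ, 3τ, 4τ).
C_trough = C₀ × (r + r² + … + r^4) = C₀ × r(1−r^4)/(1−r)
        = 7.789 × 0.3278 × (1 − 0.01155) / (1 − 0.3278) = 3.754 mg/L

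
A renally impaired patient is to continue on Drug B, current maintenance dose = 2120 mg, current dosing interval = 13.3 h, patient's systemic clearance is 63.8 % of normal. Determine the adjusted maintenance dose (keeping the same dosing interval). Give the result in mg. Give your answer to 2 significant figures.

1400 mg

To keep the same average steady-state level, dosing rate must scale with clearance.
CL ratio = 63.8 / 100 = 0.6380
New dose (same interval) = 2120 × 0.6380 = 1353 mg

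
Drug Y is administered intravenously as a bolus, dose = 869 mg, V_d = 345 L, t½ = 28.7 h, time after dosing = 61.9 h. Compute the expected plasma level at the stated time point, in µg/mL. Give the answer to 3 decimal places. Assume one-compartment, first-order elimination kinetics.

0.565 µg/mL

C₀ = Dose / Vd = 869.0 / 345 = 2.519 mg/L
k = ln2 / t½ = 0.693147 / 28.7 = 0.02415 h⁻¹
C = C₀ · e^(−k·t) = 2.519 × e^(−0.02415 × 61.9)
  = 2.519 × 0.2243 = 0.5650 mg/L
(0.5650 mg/L = 0.5650 µg/mL)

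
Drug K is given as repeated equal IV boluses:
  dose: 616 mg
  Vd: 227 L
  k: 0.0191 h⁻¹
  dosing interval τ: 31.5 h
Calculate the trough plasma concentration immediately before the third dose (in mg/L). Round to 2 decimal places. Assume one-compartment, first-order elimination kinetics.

C₀ per dose = Dose / Vd = 616 / 227 = 2.714 mg/L
Fraction remaining after one interval: r = e^(−kτ) = e^(−0.01910 × 31.5) = 0.5479
Before dose 3, 2 doses have been given (aged 1τ, 2τ).
C_trough = C₀ × (r + r²) = 2.714 × (0.5479 + 0.3002) = 2.302 mg/L

2.30 mg/L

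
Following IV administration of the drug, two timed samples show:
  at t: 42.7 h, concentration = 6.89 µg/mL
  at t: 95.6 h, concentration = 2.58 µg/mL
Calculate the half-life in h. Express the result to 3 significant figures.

37.3 h

k = ln(C₁/C₂) / (t₂ − t₁) = ln(6.89/2.58) / (95.6 − 42.7)
  = 0.9823 / 52.90 = 0.01857 h⁻¹
t½ = ln2 / k = 0.693147 / 0.01857 = 37.33 h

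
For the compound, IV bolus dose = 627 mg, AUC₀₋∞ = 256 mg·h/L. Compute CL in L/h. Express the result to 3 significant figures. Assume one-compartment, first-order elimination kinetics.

CL = Dose / AUC = 627 / 256 = 2.449 L/h

2.45 L/h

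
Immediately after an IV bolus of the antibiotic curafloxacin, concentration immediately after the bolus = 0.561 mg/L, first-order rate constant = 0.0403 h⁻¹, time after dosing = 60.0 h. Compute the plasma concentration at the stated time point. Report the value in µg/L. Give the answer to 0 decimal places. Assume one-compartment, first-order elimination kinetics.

C = C₀ · e^(−k·t) = 0.5610 × e^(−0.04030 × 60.0)
  = 0.5610 × 0.08910 = 0.04999 mg/L
Convert: 0.04999 mg/L × 1000 = 49.99 µg/L

50 µg/L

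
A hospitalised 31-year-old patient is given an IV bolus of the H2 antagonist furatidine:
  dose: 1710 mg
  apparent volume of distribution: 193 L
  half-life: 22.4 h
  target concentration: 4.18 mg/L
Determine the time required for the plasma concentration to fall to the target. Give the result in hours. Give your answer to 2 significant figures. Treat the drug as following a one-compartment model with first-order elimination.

C₀ = Dose / Vd = 1710 / 193 = 8.860 mg/L
k = ln2 / t½ = 0.693147 / 22.4 = 0.03094 h⁻¹
t = ln(C₀ / C) / k = ln(8.860 / 4.18) / 0.03094
  = ln(2.120) / 0.03094 = 0.7514 / 0.03094 = 24.29 h

24 h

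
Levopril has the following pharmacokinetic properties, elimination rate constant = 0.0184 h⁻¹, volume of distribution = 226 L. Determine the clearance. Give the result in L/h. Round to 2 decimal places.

4.16 L/h

CL = k × Vd = 0.0184 × 226 = 4.158 L/h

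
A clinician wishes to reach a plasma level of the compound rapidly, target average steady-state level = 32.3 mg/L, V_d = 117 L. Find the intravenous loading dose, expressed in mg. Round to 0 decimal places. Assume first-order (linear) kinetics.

3779 mg

LD = Css × Vd = 32.3 × 117 = 3779 mg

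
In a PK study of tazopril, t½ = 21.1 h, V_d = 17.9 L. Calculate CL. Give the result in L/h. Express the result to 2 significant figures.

k = ln2 / t½ = 0.693147 / 21.1 = 0.03285 h⁻¹
CL = k × Vd = 0.03285 × 17.9 = 0.5880 L/h

0.59 L/h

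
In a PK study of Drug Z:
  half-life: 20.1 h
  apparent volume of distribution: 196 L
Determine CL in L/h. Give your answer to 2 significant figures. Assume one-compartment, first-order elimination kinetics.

6.8 L/h

k = ln2 / t½ = 0.693147 / 20.1 = 0.03448 h⁻¹
CL = k × Vd = 0.03448 × 196 = 6.758 L/h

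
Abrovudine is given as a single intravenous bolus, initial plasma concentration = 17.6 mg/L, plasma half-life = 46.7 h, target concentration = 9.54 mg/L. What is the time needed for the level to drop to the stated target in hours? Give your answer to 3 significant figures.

k = ln2 / t½ = 0.693147 / 46.7 = 0.01484 h⁻¹
t = ln(C₀ / C) / k = ln(17.60 / 9.54) / 0.01484
  = ln(1.845) / 0.01484 = 0.6125 / 0.01484 = 41.27 h

41.3 h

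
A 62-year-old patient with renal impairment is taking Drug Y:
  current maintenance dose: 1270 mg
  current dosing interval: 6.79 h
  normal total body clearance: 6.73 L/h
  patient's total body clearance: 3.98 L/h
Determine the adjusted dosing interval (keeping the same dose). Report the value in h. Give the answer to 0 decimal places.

11 h

To keep the same average steady-state level, dosing rate must scale with clearance.
CL ratio = 3.98 / 6.73 = 0.5914
New interval (same dose) = 6.79 / 0.5914 = 11.48 h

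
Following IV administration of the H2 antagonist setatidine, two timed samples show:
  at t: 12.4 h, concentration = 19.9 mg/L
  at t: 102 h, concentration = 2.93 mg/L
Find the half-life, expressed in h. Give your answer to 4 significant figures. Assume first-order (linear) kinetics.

k = ln(C₁/C₂) / (t₂ − t₁) = ln(19.9/2.93) / (102 − 12.4)
  = 1.916 / 89.60 = 0.02138 h⁻¹
t½ = ln2 / k = 0.693147 / 0.02138 = 32.42 h

32.42 h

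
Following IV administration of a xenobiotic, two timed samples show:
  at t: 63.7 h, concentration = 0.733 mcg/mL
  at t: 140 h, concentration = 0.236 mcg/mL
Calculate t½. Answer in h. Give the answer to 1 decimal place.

k = ln(C₁/C₂) / (t₂ − t₁) = ln(0.733/0.236) / (140 − 63.7)
  = 1.133 / 76.30 = 0.01485 h⁻¹
t½ = ln2 / k = 0.693147 / 0.01485 = 46.68 h

46.7 h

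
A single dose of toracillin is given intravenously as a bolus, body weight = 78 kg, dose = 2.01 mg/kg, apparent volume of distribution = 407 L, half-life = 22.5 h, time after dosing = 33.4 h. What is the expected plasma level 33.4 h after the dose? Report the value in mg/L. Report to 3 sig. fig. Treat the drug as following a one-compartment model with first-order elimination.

0.138 mg/L

Total dose = 2.01 × 78 = 156.8 mg
C₀ = Dose / Vd = 156.8 / 407 = 0.3853 mg/L
k = ln2 / t½ = 0.693147 / 22.5 = 0.03081 h⁻¹
C = C₀ · e^(−k·t) = 0.3853 × e^(−0.03081 × 33.4)
  = 0.3853 × 0.3573 = 0.1377 mg/L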